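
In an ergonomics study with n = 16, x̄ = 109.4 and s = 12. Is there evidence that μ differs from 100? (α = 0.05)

t = (x̄ - μ₀)/(s/√n) = (109.4 - 100)/(12/√16) = 3.133. df = 15, critical t = ±2.131. Reject H₀.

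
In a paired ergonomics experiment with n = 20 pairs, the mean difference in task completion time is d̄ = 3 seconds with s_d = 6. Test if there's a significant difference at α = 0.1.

t = d̄/(s_d/√n) = 3/(6/√20) = 2.236. df = 19, critical t = ±1.729. Reject H₀.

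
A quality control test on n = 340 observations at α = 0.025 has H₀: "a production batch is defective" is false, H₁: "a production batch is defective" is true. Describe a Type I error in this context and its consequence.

Type I error: rejecting H₀ when it is true — concluding that a production batch is defective when in fact it is not. Consequence: scrapping a good batch — wasted material and cost for no reason.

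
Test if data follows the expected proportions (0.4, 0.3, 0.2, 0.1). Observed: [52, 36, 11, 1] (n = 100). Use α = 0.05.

Expected: [40.0, 30.0, 20.0, 10.0]. χ² = 16.95. df = 3, critical = 7.815. Reject H₀.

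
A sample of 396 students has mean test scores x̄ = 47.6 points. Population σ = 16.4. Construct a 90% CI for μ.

CI = x̄ ± z*(σ/√n) = 47.6 ± 1.645(16.4/√396) = 47.6 ± 1.36 = (46.24, 48.96)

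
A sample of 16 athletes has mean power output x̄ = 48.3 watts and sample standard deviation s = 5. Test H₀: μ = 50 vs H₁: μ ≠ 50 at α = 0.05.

t = (x̄ - μ₀)/(s/√n) = (48.3 - 50)/(5/√16) = -1.36. df = 15, critical t = ±2.131. Fail to reject H₀.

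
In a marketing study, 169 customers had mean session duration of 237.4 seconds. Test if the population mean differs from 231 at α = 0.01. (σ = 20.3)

z = (x̄ - μ₀)/(σ/√n) = (237.4 - 231)/(20.3/√169) = 4.099. Critical value: ±2.576. Since |4.099| > 2.576, Reject H₀.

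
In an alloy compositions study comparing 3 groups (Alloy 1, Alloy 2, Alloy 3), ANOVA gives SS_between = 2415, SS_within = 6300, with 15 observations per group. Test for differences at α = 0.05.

df_between = 2, df_within = 42. F = MS_between/MS_within = 1207.5/150.0 = 8.05. F_crit ≈ 3.22. Reject H₀. At least one mean differs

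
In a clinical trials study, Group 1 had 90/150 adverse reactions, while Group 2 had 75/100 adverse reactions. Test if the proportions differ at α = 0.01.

p̂₁ = 0.6, p̂₂ = 0.75, pooled p̂ = 0.66. z = -2.453. Critical: ±2.576. Fail to reject H₀.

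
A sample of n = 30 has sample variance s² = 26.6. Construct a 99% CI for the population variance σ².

df = 29. χ²_{0.005} = 52.336, χ²_{0.995} = 13.121. CI for σ² = ((n-1)s²/χ²_{α/2}, (n-1)s²/χ²_{1-α/2}) = (29·26.6/52.336, 29·26.6/13.121) = (14.74, 58.79)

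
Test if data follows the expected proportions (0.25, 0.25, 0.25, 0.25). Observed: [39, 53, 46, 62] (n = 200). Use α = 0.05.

Expected: [50.0, 50.0, 50.0, 50.0]. χ² = 5.8. df = 3, critical = 7.815. Fail to reject H₀.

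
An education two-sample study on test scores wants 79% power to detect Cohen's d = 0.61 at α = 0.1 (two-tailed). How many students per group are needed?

z_{α/2} = 1.645, z_β = Φ⁻¹(0.79) = 0.806. For medium effect (d = 0.61): n per group = 2(z_{α/2} + z_β)²/d² = 2(1.645 + 0.806)²/0.61² = 32.3 → 33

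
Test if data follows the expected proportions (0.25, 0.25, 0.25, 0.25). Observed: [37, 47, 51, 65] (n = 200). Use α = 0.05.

Expected: [50.0, 50.0, 50.0, 50.0]. χ² = 8.08. df = 3, critical = 7.815. Reject H₀.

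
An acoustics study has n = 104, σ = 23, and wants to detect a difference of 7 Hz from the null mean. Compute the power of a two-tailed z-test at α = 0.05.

SE = σ/√n = 23/√104 = 2.255. Non-centrality λ = d/SE = 7/2.255 = 3.104. Power ≈ Φ(λ - z_{α/2}) = Φ(3.104 - 1.96) = Φ(1.144) = 0.874.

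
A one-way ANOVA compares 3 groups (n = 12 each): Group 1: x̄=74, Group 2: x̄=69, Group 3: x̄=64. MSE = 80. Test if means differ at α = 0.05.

Grand mean = 69.0. SS_between = 600.0, MS_between = 300.0. F = 3.75, F_crit ≈ 3.285. Reject H₀.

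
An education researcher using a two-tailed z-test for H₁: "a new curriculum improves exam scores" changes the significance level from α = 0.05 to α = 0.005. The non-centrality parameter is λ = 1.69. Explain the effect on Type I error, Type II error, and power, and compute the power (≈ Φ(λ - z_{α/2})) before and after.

Decreasing α from 0.05 to 0.005:
• Type I error rate decreases (α is the Type I rate by definition).
• Critical value moves from z_{α/2} = 1.96 to 2.807, so power = Φ(λ - z_{α/2}) goes from Φ(1.69 - 1.96) = 0.394 to Φ(1.69 - 2.807) = 0.132.
• Type II error rate β = 1 - power therefore increases (0.606 → 0.868).
Appropriate when false positives are costly — here, adopting a curriculum that gives no real benefit — disruption for nothing.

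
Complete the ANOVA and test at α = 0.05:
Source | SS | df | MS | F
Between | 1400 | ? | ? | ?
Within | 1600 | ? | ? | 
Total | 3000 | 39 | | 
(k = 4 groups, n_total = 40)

df_between = 3, df_within = 36. MS_between = 466.67, MS_within = 44.44. F = 10.5, F_crit ≈ 2.866. Reject H₀.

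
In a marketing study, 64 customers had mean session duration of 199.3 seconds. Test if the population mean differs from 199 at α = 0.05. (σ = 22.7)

z = (x̄ - μ₀)/(σ/√n) = (199.3 - 199)/(22.7/√64) = 0.106. Critical value: ±1.96. Since |0.106| ≤ 1.96, Fail to reject H₀.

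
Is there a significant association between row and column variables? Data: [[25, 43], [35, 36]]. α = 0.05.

χ² = 2.223. df = 1, critical = 3.841. Fail to reject H₀. No evidence of dependence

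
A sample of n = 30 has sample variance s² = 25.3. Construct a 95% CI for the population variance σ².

df = 29. χ²_{0.025} = 45.722, χ²_{0.975} = 16.047. CI for σ² = ((n-1)s²/χ²_{α/2}, (n-1)s²/χ²_{1-α/2}) = (29·25.3/45.722, 29·25.3/16.047) = (16.05, 45.72)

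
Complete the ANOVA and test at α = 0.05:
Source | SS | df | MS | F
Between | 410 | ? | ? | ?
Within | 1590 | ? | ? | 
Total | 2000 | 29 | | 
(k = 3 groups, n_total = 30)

df_between = 2, df_within = 27. MS_between = 205.0, MS_within = 58.89. F = 3.481, F_crit ≈ 3.354. Reject H₀.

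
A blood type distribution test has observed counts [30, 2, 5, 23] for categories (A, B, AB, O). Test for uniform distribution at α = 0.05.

Expected = 15 each. χ² = Σ(O-E)²/E = 37.2. df = 3, critical value = 7.815. Reject H₀.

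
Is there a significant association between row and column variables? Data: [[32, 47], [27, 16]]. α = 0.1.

χ² = 5.537. df = 1, critical = 2.706. Reject H₀. Variables are dependent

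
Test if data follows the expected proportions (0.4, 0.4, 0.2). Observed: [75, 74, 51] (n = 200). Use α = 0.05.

Expected: [80.0, 80.0, 40.0]. χ² = 3.788. df = 2, critical = 5.991. Fail to reject H₀.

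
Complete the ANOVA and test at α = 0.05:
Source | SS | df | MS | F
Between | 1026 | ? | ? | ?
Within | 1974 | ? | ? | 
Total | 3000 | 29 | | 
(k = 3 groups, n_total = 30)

df_between = 2, df_within = 27. MS_between = 513.0, MS_within = 73.11. F = 7.017, F_crit ≈ 3.354. Reject H₀.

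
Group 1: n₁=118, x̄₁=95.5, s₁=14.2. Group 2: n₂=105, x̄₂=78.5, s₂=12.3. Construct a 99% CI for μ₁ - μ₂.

Difference = 17.0. SE = √(14.2²/118 + 12.3²/105) = 1.775. CI = (12.43, 21.57)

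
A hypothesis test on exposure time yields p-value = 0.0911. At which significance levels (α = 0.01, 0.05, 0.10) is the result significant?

p = 0.0911. Significant at: α = 0.1.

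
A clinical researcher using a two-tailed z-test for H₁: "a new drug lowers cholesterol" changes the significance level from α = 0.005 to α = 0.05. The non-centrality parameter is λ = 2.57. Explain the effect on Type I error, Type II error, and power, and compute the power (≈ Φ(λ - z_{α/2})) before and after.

Increasing α from 0.005 to 0.05:
• Type I error rate increases (α is the Type I rate by definition).
• Critical value moves from z_{α/2} = 2.807 to 1.96, so power = Φ(λ - z_{α/2}) goes from Φ(2.57 - 2.807) = 0.406 to Φ(2.57 - 1.96) = 0.729.
• Type II error rate β = 1 - power therefore decreases (0.594 → 0.271).
Appropriate when false negatives are costly — here, shelving an effective drug — patients miss out on a treatment that would have helped.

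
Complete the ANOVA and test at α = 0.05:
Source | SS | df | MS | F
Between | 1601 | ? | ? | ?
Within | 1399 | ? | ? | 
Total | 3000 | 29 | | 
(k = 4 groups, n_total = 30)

df_between = 3, df_within = 26. MS_between = 533.67, MS_within = 53.81. F = 9.918, F_crit ≈ 2.975. Reject H₀.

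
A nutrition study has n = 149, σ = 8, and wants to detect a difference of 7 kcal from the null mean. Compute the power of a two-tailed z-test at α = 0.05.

SE = σ/√n = 8/√149 = 0.655. Non-centrality λ = d/SE = 7/0.655 = 10.681. Power ≈ Φ(λ - z_{α/2}) = Φ(10.681 - 1.96) = Φ(8.721) = 1.0.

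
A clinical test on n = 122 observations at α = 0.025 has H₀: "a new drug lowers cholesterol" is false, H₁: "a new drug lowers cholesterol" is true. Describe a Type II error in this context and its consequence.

Type II error: failing to reject H₀ when it is false — concluding that a new drug lowers cholesterol is not supported when in fact it is. Consequence: shelving an effective drug — patients miss out on a treatment that would have helped.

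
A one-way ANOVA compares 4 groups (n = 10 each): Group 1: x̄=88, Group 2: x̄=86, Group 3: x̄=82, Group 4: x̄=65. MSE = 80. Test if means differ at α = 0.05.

Grand mean = 80.25. SS_between = 3287.5, MS_between = 1095.83. F = 13.698, F_crit ≈ 2.866. Reject H₀.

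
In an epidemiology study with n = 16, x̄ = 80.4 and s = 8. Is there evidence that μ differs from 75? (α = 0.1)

t = (x̄ - μ₀)/(s/√n) = (80.4 - 75)/(8/√16) = 2.7. df = 15, critical t = ±1.753. Reject H₀.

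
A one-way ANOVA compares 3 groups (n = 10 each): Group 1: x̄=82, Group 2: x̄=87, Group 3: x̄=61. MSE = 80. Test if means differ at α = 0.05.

Grand mean = 76.67. SS_between = 3806.67, MS_between = 1903.33. F = 23.792, F_crit ≈ 3.354. Reject H₀.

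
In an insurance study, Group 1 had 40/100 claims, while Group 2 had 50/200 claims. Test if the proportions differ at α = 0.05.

p̂₁ = 0.4, p̂₂ = 0.25, pooled p̂ = 0.3. z = 2.673. Critical: ±1.96. Reject H₀.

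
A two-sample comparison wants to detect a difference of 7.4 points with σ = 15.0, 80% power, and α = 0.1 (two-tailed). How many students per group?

n per group = 2(z_α/2 + z_β)²σ²/d² = 2×(1.645 + 0.84)²×15.0²/7.4² = 50.7 → n = 51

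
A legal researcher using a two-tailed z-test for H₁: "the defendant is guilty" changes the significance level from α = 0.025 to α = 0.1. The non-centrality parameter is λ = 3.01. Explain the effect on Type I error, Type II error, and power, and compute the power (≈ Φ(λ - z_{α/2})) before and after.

Increasing α from 0.025 to 0.1:
• Type I error rate increases (α is the Type I rate by definition).
• Critical value moves from z_{α/2} = 2.241 to 1.645, so power = Φ(λ - z_{α/2}) goes from Φ(3.01 - 2.241) = 0.779 to Φ(3.01 - 1.645) = 0.914.
• Type II error rate β = 1 - power therefore decreases (0.221 → 0.086).
Appropriate when false negatives are costly — here, acquitting a guilty person.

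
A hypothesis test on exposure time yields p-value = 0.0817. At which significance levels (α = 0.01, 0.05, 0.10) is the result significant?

p = 0.0817. Significant at: α = 0.1.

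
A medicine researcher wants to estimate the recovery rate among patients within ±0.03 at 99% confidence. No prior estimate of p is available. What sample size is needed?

Conservative approach: use p = 0.5 (maximizes p(1-p) = 0.25). n = z²(0.25)/E² = 2.576²×0.25/0.03² = 1843.3 → n = 1844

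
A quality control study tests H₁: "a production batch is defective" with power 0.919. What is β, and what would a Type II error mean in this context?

β = 1 - power = 1 - 0.919 = 0.081. A Type II error is failing to reject H₀ when H₀ is false (false negative) — here, failing to conclude that a production batch is defective when in fact it is true. Consequence: shipping a defective batch — faulty products reach customers.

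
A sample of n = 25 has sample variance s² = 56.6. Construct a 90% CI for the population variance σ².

df = 24. χ²_{0.05} = 36.415, χ²_{0.95} = 13.848. CI for σ² = ((n-1)s²/χ²_{α/2}, (n-1)s²/χ²_{1-α/2}) = (24·56.6/36.415, 24·56.6/13.848) = (37.3, 98.09)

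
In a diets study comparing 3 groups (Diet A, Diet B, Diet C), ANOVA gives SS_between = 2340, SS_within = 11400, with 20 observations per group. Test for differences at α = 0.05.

df_between = 2, df_within = 57. F = MS_between/MS_within = 1170.0/200.0 = 5.85. F_crit ≈ 3.159. Reject H₀. At least one mean differs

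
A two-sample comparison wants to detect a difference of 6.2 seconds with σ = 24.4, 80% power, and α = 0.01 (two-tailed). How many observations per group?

n per group = 2(z_α/2 + z_β)²σ²/d² = 2×(2.576 + 0.84)²×24.4²/6.2² = 361.5 → n = 362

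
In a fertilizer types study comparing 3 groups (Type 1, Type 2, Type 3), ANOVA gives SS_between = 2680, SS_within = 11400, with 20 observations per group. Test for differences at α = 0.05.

df_between = 2, df_within = 57. F = MS_between/MS_within = 1340.0/200.0 = 6.7. F_crit ≈ 3.159. Reject H₀. At least one mean differs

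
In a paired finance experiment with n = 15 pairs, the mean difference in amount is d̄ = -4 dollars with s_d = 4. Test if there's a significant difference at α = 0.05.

t = d̄/(s_d/√n) = -4/(4/√15) = -3.873. df = 14, critical t = ±2.145. Reject H₀.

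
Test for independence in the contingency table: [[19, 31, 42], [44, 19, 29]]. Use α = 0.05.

χ² = 15.181. df = 2, critical = 5.991. Reject H₀. Variables are dependent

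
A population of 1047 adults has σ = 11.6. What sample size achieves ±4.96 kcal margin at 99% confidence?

Without FPC: n₀ = (2.576×11.6/4.96)² = 36.295. With FPC: n = n₀N/(n₀+N-1) = 35.1 → n = 36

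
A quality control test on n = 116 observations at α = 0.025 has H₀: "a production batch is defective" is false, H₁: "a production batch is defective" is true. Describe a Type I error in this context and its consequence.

Type I error: rejecting H₀ when it is true — concluding that a production batch is defective when in fact it is not. Consequence: scrapping a good batch — wasted material and cost for no reason.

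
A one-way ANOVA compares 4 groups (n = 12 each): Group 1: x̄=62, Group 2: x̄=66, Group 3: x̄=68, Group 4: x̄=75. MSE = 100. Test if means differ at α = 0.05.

Grand mean = 67.75. SS_between = 1065.0, MS_between = 355.0. F = 3.55, F_crit ≈ 2.816. Reject H₀.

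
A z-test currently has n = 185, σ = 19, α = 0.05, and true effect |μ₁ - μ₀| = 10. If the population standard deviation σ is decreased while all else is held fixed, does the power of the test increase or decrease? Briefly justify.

Power increases: a smaller σ shrinks the standard error σ/√n, moving the sampling distribution under H₁ further from the critical value.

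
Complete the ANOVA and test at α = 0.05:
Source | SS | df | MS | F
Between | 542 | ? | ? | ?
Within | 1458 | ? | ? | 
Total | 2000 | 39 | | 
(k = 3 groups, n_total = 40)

df_between = 2, df_within = 37. MS_between = 271.0, MS_within = 39.41. F = 6.877, F_crit ≈ 3.252. Reject H₀.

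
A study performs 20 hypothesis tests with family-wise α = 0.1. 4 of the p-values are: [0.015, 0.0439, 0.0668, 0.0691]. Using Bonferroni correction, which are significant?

Bonferroni α = 0.1/20 = 0.005. None of the given p-values are significant.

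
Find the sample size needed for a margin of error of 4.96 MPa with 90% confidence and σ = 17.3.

n = (z*σ/E)² = (1.645×17.3/4.96)² = 32.9 → n = 33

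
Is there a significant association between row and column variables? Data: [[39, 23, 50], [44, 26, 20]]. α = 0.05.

χ² = 11.077. df = 2, critical = 5.991. Reject H₀. Variables are dependent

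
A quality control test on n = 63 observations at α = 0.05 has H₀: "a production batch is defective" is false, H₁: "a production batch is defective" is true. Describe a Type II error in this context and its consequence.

Type II error: failing to reject H₀ when it is false — concluding that a production batch is defective is not supported when in fact it is. Consequence: shipping a defective batch — faulty products reach customers.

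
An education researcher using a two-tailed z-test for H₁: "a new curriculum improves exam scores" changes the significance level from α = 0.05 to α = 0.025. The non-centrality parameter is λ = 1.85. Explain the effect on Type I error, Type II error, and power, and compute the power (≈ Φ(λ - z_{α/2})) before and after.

Decreasing α from 0.05 to 0.025:
• Type I error rate decreases (α is the Type I rate by definition).
• Critical value moves from z_{α/2} = 1.96 to 2.241, so power = Φ(λ - z_{α/2}) goes from Φ(1.85 - 1.96) = 0.456 to Φ(1.85 - 2.241) = 0.348.
• Type II error rate β = 1 - power therefore increases (0.544 → 0.652).
Appropriate when false positives are costly — here, adopting a curriculum that gives no real benefit — disruption for nothing.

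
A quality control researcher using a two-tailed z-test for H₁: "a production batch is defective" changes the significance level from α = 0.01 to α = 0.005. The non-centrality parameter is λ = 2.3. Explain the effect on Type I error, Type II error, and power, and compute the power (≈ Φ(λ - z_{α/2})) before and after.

Decreasing α from 0.01 to 0.005:
• Type I error rate decreases (α is the Type I rate by definition).
• Critical value moves from z_{α/2} = 2.576 to 2.807, so power = Φ(λ - z_{α/2}) goes from Φ(2.3 - 2.576) = 0.391 to Φ(2.3 - 2.807) = 0.306.
• Type II error rate β = 1 - power therefore increases (0.609 → 0.694).
Appropriate when false positives are costly — here, scrapping a good batch — wasted material and cost for no reason.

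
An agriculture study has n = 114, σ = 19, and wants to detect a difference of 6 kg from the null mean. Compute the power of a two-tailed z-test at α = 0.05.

SE = σ/√n = 19/√114 = 1.78. Non-centrality λ = d/SE = 6/1.78 = 3.372. Power ≈ Φ(λ - z_{α/2}) = Φ(3.372 - 1.96) = Φ(1.412) = 0.921.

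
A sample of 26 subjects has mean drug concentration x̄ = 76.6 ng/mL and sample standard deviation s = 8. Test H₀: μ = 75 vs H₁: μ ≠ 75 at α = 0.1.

t = (x̄ - μ₀)/(s/√n) = (76.6 - 75)/(8/√26) = 1.02. df = 25, critical t = ±1.708. Fail to reject H₀.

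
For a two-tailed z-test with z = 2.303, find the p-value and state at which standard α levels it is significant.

p = 2·P(Z > |2.303|) = 2·(1 - Φ(2.303)) ≈ 0.0213. Significant at α = 0.1; Significant at α = 0.05.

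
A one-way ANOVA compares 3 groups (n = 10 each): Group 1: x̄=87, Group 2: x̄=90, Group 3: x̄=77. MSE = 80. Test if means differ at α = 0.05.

Grand mean = 84.67. SS_between = 926.67, MS_between = 463.33. F = 5.792, F_crit ≈ 3.354. Reject H₀.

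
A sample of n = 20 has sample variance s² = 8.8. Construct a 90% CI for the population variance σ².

df = 19. χ²_{0.05} = 30.144, χ²_{0.95} = 10.117. CI for σ² = ((n-1)s²/χ²_{α/2}, (n-1)s²/χ²_{1-α/2}) = (19·8.8/30.144, 19·8.8/10.117) = (5.55, 16.53)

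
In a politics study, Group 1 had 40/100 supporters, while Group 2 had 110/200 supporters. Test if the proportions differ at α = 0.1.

p̂₁ = 0.4, p̂₂ = 0.55, pooled p̂ = 0.5. z = -2.449. Critical: ±1.645. Reject H₀.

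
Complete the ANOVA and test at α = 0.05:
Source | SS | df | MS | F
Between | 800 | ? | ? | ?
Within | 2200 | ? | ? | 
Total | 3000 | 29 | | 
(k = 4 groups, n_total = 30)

df_between = 3, df_within = 26. MS_between = 266.67, MS_within = 84.62. F = 3.152, F_crit ≈ 2.975. Reject H₀.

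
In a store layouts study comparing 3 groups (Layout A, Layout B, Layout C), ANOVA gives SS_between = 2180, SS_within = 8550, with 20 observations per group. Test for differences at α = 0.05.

df_between = 2, df_within = 57. F = MS_between/MS_within = 1090.0/150.0 = 7.267. F_crit ≈ 3.159. Reject H₀. At least one mean differs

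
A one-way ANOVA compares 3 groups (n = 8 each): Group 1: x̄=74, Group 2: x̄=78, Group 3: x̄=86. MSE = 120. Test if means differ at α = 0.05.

Grand mean = 79.33. SS_between = 597.33, MS_between = 298.67. F = 2.489, F_crit ≈ 3.467. Fail to reject H₀.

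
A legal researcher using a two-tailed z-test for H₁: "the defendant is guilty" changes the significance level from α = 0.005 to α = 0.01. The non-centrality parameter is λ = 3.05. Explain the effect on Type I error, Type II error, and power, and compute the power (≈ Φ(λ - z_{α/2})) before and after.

Increasing α from 0.005 to 0.01:
• Type I error rate increases (α is the Type I rate by definition).
• Critical value moves from z_{α/2} = 2.807 to 2.576, so power = Φ(λ - z_{α/2}) goes from Φ(3.05 - 2.807) = 0.596 to Φ(3.05 - 2.576) = 0.682.
• Type II error rate β = 1 - power therefore decreases (0.404 → 0.318).
Appropriate when false negatives are costly — here, acquitting a guilty person.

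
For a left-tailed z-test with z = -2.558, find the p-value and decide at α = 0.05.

p = P(Z < -2.558) = Φ(-2.558) ≈ 0.0053. Since p < 0.05, reject H₀ (significant) at α = 0.05.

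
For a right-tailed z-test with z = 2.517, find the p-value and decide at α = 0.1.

p = P(Z > 2.517) = 1 - Φ(2.517) ≈ 0.0059. Since p < 0.1, reject H₀ (significant) at α = 0.1.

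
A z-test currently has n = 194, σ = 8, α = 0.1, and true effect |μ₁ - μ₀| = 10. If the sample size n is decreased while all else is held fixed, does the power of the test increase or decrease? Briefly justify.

Power decreases: a smaller n inflates the standard error σ/√n, pulling the sampling distribution under H₁ back toward the critical value.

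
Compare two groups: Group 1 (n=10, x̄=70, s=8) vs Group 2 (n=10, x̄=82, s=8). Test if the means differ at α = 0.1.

Pooled sp = 8.0. t = -3.354, df = 18. Critical t = ±1.734. Reject H₀.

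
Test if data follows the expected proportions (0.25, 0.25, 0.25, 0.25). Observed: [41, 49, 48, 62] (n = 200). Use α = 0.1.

Expected: [50.0, 50.0, 50.0, 50.0]. χ² = 4.6. df = 3, critical = 6.251. Fail to reject H₀.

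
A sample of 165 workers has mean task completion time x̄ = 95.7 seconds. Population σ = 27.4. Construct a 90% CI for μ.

CI = x̄ ± z*(σ/√n) = 95.7 ± 1.645(27.4/√165) = 95.7 ± 3.51 = (92.19, 99.21)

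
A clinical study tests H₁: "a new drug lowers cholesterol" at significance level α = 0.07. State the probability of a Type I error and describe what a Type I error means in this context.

P(Type I error) = α = 0.07. A Type I error is rejecting H₀ when H₀ is actually true (false positive) — here, concluding that a new drug lowers cholesterol when in fact this is not the case. Consequence: approving an ineffective drug — patients take a useless medication and may skip effective alternatives.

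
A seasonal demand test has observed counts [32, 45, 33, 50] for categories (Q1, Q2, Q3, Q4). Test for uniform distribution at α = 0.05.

Expected = 40 each. χ² = Σ(O-E)²/E = 5.95. df = 3, critical value = 7.815. Fail to reject H₀.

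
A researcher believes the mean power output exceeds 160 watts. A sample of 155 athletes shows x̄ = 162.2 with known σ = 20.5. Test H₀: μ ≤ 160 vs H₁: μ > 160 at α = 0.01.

z = 1.336. Critical value: 2.33. Fail to reject H₀.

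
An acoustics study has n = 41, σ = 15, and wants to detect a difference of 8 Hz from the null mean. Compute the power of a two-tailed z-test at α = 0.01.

SE = σ/√n = 15/√41 = 2.343. Non-centrality λ = d/SE = 8/2.343 = 3.415. Power ≈ Φ(λ - z_{α/2}) = Φ(3.415 - 2.576) = Φ(0.839) = 0.799.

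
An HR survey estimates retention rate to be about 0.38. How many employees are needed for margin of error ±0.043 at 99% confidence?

n = z²p(1-p)/E² = 2.576²×0.38×0.62/0.043² = 845.5 → n = 846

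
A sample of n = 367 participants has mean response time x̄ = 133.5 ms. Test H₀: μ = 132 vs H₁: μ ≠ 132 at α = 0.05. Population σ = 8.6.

z = (x̄ - μ₀)/(σ/√n) = (133.5 - 132)/(8.6/√367) = 3.341. Critical value: ±1.96. Since |3.341| > 1.96, Reject H₀.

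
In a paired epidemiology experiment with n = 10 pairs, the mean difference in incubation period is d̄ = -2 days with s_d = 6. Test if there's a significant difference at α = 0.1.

t = d̄/(s_d/√n) = -2/(6/√10) = -1.054. df = 9, critical t = ±1.833. Fail to reject H₀.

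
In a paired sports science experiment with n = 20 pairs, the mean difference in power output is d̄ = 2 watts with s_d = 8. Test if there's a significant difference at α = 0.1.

t = d̄/(s_d/√n) = 2/(8/√20) = 1.118. df = 19, critical t = ±1.729. Fail to reject H₀.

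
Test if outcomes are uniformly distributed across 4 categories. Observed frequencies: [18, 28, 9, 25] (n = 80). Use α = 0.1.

Expected = 20 each. χ² = Σ(O-E)²/E = 10.7. df = 3, critical value = 6.251. Reject H₀.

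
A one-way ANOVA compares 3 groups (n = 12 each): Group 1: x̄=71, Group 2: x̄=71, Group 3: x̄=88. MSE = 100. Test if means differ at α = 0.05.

Grand mean = 76.67. SS_between = 2312.0, MS_between = 1156.0. F = 11.56, F_crit ≈ 3.285. Reject H₀.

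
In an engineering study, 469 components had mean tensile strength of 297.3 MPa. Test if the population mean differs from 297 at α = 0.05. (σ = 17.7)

z = (x̄ - μ₀)/(σ/√n) = (297.3 - 297)/(17.7/√469) = 0.367. Critical value: ±1.96. Since |0.367| ≤ 1.96, Fail to reject H₀.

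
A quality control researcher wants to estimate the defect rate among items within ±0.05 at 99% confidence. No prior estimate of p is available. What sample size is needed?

Conservative approach: use p = 0.5 (maximizes p(1-p) = 0.25). n = z²(0.25)/E² = 2.576²×0.25/0.05² = 663.6 → n = 664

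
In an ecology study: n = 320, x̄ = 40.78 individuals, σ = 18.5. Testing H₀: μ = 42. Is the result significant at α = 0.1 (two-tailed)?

z = (40.78 - 42)/(18.5/√320) = -1.18. Since |z| ≤ 1.645, not significant at α = 0.1.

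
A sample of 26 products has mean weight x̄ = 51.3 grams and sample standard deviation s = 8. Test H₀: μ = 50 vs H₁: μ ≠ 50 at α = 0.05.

t = (x̄ - μ₀)/(s/√n) = (51.3 - 50)/(8/√26) = 0.829. df = 25, critical t = ±2.06. Fail to reject H₀.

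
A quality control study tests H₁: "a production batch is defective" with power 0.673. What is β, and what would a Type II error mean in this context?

β = 1 - power = 1 - 0.673 = 0.327. A Type II error is failing to reject H₀ when H₀ is false (false negative) — here, failing to conclude that a production batch is defective when in fact it is true. Consequence: shipping a defective batch — faulty products reach customers.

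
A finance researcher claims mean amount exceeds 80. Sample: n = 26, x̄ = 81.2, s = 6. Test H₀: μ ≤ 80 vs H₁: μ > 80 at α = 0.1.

t = (81.2 - 80)/(6/√26) = 1.02, df = 25. Critical t = 1.316. Fail to reject H₀.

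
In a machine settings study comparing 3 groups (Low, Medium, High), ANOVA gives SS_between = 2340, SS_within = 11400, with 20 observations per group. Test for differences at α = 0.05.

df_between = 2, df_within = 57. F = MS_between/MS_within = 1170.0/200.0 = 5.85. F_crit ≈ 3.159. Reject H₀. At least one mean differs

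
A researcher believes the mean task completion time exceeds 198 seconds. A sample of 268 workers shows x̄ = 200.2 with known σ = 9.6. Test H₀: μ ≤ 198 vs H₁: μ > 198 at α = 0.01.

z = 3.752. Critical value: 2.33. Reject H₀.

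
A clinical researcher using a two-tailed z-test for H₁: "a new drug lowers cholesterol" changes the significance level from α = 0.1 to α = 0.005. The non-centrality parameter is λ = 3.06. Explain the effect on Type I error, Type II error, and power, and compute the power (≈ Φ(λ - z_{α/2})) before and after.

Decreasing α from 0.1 to 0.005:
• Type I error rate decreases (α is the Type I rate by definition).
• Critical value moves from z_{α/2} = 1.645 to 2.807, so power = Φ(λ - z_{α/2}) goes from Φ(3.06 - 1.645) = 0.921 to Φ(3.06 - 2.807) = 0.6.
• Type II error rate β = 1 - power therefore increases (0.079 → 0.4).
Appropriate when false positives are costly — here, approving an ineffective drug — patients take a useless medication and may skip effective alternatives.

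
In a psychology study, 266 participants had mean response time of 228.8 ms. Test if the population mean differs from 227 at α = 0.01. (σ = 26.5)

z = (x̄ - μ₀)/(σ/√n) = (228.8 - 227)/(26.5/√266) = 1.108. Critical value: ±2.576. Since |1.108| ≤ 2.576, Fail to reject H₀.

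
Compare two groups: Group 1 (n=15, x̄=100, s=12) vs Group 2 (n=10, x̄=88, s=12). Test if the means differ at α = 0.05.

Pooled sp = 12.0. t = 2.449, df = 23. Critical t = ±2.069. Reject H₀.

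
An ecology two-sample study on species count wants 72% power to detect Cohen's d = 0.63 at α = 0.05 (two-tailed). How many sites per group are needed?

z_{α/2} = 1.96, z_β = Φ⁻¹(0.72) = 0.583. For medium effect (d = 0.63): n per group = 2(z_{α/2} + z_β)²/d² = 2(1.96 + 0.583)²/0.63² = 32.6 → 33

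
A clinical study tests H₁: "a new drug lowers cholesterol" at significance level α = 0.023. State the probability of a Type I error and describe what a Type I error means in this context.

P(Type I error) = α = 0.023. A Type I error is rejecting H₀ when H₀ is actually true (false positive) — here, concluding that a new drug lowers cholesterol when in fact this is not the case. Consequence: approving an ineffective drug — patients take a useless medication and may skip effective alternatives.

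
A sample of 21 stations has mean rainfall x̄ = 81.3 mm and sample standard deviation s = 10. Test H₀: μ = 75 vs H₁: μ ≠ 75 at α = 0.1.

t = (x̄ - μ₀)/(s/√n) = (81.3 - 75)/(10/√21) = 2.887. df = 20, critical t = ±1.725. Reject H₀.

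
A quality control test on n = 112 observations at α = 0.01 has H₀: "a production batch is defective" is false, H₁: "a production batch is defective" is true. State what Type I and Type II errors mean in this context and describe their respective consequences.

Type I (false positive): concluding that a production batch is defective when it is not — scrapping a good batch — wasted material and cost for no reason. Type II (false negative): failing to conclude that a production batch is defective when it is — shipping a defective batch — faulty products reach customers. Which is costlier depends on domain priorities and is a judgement call rather than a statistical fact.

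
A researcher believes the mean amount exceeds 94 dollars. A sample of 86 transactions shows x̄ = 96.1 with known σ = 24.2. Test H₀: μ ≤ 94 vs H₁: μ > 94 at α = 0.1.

z = 0.805. Critical value: 1.28. Fail to reject H₀.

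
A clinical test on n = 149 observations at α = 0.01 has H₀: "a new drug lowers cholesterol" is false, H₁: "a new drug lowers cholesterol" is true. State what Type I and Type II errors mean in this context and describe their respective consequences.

Type I (false positive): concluding that a new drug lowers cholesterol when it is not — approving an ineffective drug — patients take a useless medication and may skip effective alternatives. Type II (false negative): failing to conclude that a new drug lowers cholesterol when it is — shelving an effective drug — patients miss out on a treatment that would have helped. Which is costlier depends on domain priorities and is a judgement call rather than a statistical fact.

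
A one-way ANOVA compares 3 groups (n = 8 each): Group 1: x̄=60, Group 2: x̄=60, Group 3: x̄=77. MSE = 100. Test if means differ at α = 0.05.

Grand mean = 65.67. SS_between = 1541.33, MS_between = 770.67. F = 7.707, F_crit ≈ 3.467. Reject H₀.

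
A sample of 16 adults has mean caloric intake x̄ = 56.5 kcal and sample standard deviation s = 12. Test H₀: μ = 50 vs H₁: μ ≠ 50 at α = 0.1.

t = (x̄ - μ₀)/(s/√n) = (56.5 - 50)/(12/√16) = 2.167. df = 15, critical t = ±1.753. Reject H₀.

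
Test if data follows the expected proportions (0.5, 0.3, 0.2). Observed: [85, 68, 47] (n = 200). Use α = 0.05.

Expected: [100.0, 60.0, 40.0]. χ² = 4.542. df = 2, critical = 5.991. Fail to reject H₀.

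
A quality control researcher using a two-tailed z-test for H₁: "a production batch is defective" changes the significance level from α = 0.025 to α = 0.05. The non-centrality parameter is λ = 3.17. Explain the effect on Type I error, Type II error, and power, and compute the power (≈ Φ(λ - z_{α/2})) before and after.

Increasing α from 0.025 to 0.05:
• Type I error rate increases (α is the Type I rate by definition).
• Critical value moves from z_{α/2} = 2.241 to 1.96, so power = Φ(λ - z_{α/2}) goes from Φ(3.17 - 2.241) = 0.824 to Φ(3.17 - 1.96) = 0.887.
• Type II error rate β = 1 - power therefore decreases (0.176 → 0.113).
Appropriate when false negatives are costly — here, shipping a defective batch — faulty products reach customers.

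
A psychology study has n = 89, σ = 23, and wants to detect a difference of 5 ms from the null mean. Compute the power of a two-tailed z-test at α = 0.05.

SE = σ/√n = 23/√89 = 2.438. Non-centrality λ = d/SE = 5/2.438 = 2.051. Power ≈ Φ(λ - z_{α/2}) = Φ(2.051 - 1.96) = Φ(0.091) = 0.536.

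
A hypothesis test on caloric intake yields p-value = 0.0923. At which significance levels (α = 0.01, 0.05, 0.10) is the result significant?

p = 0.0923. Significant at: α = 0.1.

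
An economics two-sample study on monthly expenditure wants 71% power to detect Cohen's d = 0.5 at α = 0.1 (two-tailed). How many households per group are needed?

z_{α/2} = 1.645, z_β = Φ⁻¹(0.71) = 0.553. For medium effect (d = 0.5): n per group = 2(z_{α/2} + z_β)²/d² = 2(1.645 + 0.553)²/0.5² = 38.6 → 39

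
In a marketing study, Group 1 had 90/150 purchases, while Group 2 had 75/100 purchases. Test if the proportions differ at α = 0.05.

p̂₁ = 0.6, p̂₂ = 0.75, pooled p̂ = 0.66. z = -2.453. Critical: ±1.96. Reject H₀.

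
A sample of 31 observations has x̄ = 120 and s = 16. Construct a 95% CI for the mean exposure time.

CI = x̄ ± t*(s/√n) = 120 ± 2.042(16/√31) = (114.13, 125.87)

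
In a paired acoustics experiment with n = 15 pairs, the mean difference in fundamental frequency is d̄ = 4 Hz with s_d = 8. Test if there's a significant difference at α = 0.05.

t = d̄/(s_d/√n) = 4/(8/√15) = 1.936. df = 14, critical t = ±2.145. Fail to reject H₀.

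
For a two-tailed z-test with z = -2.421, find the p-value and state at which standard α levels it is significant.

p = 2·P(Z > |-2.421|) = 2·(1 - Φ(2.421)) ≈ 0.0155. Significant at α = 0.1; Significant at α = 0.05.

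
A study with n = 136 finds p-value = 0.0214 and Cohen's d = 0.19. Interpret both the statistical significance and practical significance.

Statistically significant (p = 0.0214 < 0.05). Cohen's d = 0.19 indicates a very small effect size. Both statistical and practical significance should be considered.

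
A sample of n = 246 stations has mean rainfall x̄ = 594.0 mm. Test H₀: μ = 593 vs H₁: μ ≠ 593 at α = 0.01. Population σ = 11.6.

z = (x̄ - μ₀)/(σ/√n) = (594.0 - 593)/(11.6/√246) = 1.352. Critical value: ±2.576. Since |1.352| ≤ 2.576, Fail to reject H₀.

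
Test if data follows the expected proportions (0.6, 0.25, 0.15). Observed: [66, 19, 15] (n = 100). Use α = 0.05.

Expected: [60.0, 25.0, 15.0]. χ² = 2.04. df = 2, critical = 5.991. Fail to reject H₀.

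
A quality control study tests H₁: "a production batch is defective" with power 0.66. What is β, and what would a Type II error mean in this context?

β = 1 - power = 1 - 0.66 = 0.34. A Type II error is failing to reject H₀ when H₀ is false (false negative) — here, failing to conclude that a production batch is defective when in fact it is true. Consequence: shipping a defective batch — faulty products reach customers.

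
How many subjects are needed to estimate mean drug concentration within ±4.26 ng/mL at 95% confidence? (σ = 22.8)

n = (z*σ/E)² = (1.96×22.8/4.26)² = 110.04 → n = 111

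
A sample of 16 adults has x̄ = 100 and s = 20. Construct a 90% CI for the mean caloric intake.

CI = x̄ ± t*(s/√n) = 100 ± 1.753(20/√16) = (91.23, 108.77)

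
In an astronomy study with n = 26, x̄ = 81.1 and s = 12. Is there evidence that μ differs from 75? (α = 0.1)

t = (x̄ - μ₀)/(s/√n) = (81.1 - 75)/(12/√26) = 2.592. df = 25, critical t = ±1.708. Reject H₀.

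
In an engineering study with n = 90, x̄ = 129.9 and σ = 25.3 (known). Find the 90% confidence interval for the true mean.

CI = x̄ ± z*(σ/√n) = 129.9 ± 1.645(25.3/√90) = 129.9 ± 4.39 = (125.51, 134.29)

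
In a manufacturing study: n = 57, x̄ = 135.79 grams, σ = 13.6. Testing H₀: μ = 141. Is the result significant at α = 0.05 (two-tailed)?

z = (135.79 - 141)/(13.6/√57) = -2.892. Since |z| > 1.96, significant at α = 0.05.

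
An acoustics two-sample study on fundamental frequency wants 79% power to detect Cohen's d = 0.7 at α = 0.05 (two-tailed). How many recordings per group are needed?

z_{α/2} = 1.96, z_β = Φ⁻¹(0.79) = 0.806. For medium effect (d = 0.7): n per group = 2(z_{α/2} + z_β)²/d² = 2(1.96 + 0.806)²/0.7² = 31.2 → 32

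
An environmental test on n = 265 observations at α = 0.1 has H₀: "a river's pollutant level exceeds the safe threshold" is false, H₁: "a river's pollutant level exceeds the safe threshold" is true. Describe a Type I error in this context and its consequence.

Type I error: rejecting H₀ when it is true — concluding that a river's pollutant level exceeds the safe threshold when in fact it is not. Consequence: shutting down a compliant factory unnecessarily.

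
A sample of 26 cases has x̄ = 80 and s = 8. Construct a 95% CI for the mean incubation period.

CI = x̄ ± t*(s/√n) = 80 ± 2.06(8/√26) = (76.77, 83.23)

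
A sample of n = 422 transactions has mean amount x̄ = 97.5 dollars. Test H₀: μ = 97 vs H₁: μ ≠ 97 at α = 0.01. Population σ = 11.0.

z = (x̄ - μ₀)/(σ/√n) = (97.5 - 97)/(11.0/√422) = 0.934. Critical value: ±2.576. Since |0.934| ≤ 2.576, Fail to reject H₀.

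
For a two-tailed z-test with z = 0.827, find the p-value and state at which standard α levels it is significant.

p = 2·P(Z > |0.827|) = 2·(1 - Φ(0.827)) ≈ 0.4082. Not significant at any standard level.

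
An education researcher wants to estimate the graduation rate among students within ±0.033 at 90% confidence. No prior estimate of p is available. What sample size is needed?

Conservative approach: use p = 0.5 (maximizes p(1-p) = 0.25). n = z²(0.25)/E² = 1.645²×0.25/0.033² = 621.2 → n = 622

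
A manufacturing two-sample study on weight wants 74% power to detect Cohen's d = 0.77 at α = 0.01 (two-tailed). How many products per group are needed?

z_{α/2} = 2.576, z_β = Φ⁻¹(0.74) = 0.643. For medium effect (d = 0.77): n per group = 2(z_{α/2} + z_β)²/d² = 2(2.576 + 0.643)²/0.77² = 35.0 → 35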